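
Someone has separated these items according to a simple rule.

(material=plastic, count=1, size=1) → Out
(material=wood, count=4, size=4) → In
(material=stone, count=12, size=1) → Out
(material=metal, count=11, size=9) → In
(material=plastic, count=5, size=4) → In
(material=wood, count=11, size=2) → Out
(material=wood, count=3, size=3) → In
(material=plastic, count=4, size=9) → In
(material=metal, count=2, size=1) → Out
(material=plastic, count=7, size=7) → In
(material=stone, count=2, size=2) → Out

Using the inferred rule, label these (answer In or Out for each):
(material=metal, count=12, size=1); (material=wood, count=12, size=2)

Out, Out

The classifier is using: size ≥ 3.
Out: (material=metal, count=12, size=1), since size = 1. Out: (material=wood, count=12, size=2), since size = 2.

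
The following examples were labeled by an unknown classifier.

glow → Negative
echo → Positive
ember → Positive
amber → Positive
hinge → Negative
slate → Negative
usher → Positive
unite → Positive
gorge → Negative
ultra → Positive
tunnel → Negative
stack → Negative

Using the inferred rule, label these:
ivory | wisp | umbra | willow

Positive, Negative, Positive, Negative

Every 'Positive' example satisfies: starts with a vowel. None of the 'Negative' examples do.
ivory: Positive (starts with 'i').
wisp: Negative (starts with 'w').
umbra: Positive (starts with 'u').
willow: Negative (starts with 'w').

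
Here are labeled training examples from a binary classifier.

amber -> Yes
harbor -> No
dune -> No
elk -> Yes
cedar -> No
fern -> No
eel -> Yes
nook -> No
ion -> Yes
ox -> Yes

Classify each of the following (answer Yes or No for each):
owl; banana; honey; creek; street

Yes, No, No, No, No

Rule: starts with a vowel. This holds for each 'Yes' example and fails for each 'No' one.
owl: starts with 'o' — passes, so Yes. banana: starts with 'b' — doesn't match, so No. honey: starts with 'h' — doesn't match, so No. creek: starts with 'c' — doesn't match, so No. street: starts with 's' — doesn't match, so No.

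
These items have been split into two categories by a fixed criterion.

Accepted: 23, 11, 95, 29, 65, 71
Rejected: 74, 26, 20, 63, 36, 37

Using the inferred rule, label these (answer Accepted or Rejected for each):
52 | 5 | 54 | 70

'Accepted' ⟺ ≡ 5 (mod 6).

Rejected, Accepted, Rejected, Rejected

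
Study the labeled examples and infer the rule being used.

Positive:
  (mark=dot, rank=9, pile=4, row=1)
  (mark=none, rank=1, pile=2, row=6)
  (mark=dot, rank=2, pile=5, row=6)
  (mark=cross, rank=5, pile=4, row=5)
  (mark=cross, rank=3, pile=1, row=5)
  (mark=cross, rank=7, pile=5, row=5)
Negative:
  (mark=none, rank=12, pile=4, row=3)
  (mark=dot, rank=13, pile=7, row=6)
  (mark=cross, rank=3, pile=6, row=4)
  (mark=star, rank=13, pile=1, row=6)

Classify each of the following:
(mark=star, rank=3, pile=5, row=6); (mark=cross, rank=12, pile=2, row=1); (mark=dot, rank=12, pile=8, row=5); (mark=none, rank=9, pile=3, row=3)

Positive, Negative, Negative, Positive

All 'Positive' examples share one property — pile ≤ 5 AND rank ≤ 9 — and every 'Negative' example lacks it.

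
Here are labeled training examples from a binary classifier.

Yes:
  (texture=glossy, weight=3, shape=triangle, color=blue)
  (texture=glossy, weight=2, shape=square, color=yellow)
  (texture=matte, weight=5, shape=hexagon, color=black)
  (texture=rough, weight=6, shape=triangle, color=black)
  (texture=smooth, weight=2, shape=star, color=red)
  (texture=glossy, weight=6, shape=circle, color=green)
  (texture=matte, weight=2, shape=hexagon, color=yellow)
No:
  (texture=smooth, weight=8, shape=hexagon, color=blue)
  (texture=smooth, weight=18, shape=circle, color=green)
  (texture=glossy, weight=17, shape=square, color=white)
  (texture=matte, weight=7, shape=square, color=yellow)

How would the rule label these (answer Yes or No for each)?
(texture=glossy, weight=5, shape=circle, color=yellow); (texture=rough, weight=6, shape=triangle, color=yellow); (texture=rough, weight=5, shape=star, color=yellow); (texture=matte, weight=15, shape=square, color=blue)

The rule appears to be: weight ≤ 6.
(texture=glossy, weight=5, shape=circle, color=yellow) → weight = 5 → Yes.
(texture=rough, weight=6, shape=triangle, color=yellow) → weight = 6 → Yes.
(texture=rough, weight=5, shape=star, color=yellow) → weight = 5 → Yes.
(texture=matte, weight=15, shape=square, color=blue) → weight = 15 → No.

Yes, Yes, Yes, No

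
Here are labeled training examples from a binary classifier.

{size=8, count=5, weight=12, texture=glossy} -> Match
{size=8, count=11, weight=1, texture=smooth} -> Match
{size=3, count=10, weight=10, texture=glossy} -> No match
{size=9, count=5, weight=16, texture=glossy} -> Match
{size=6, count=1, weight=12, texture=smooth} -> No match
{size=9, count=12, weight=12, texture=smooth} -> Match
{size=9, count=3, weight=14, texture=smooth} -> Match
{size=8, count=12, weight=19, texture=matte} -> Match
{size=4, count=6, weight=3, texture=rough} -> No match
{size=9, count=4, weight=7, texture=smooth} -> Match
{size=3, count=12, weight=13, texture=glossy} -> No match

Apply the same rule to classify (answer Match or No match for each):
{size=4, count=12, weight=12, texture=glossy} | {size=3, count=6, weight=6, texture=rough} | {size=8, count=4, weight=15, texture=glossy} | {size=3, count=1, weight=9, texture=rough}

'Match' ⟺ size ≥ 8.

No match, No match, Match, No match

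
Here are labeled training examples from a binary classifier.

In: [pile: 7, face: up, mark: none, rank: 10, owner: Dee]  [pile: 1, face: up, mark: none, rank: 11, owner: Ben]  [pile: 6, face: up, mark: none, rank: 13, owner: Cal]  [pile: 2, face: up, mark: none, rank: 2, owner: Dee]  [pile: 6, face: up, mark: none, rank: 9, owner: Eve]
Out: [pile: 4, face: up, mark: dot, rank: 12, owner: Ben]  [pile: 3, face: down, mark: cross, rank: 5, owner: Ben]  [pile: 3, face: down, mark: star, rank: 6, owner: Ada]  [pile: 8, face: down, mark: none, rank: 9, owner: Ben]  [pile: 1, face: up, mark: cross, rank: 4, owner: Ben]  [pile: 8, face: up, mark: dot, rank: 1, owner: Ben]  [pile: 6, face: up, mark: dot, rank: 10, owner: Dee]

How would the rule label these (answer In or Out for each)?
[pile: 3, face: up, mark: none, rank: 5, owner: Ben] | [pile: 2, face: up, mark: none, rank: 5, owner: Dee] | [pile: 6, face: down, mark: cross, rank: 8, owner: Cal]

The rule appears to be: face is up AND mark is none.

In, In, Out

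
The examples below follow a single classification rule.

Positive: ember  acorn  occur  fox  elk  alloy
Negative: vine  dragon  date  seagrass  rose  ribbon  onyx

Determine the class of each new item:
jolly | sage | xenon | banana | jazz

'Positive' ⟺ odd length.
jolly: length 5 — has this property, so Positive. sage: length 4 — fails the rule, so Negative. xenon: length 5 — has this property, so Positive. banana: length 6 — fails the rule, so Negative. jazz: length 4 — fails the rule, so Negative.

Positive, Negative, Positive, Negative, Negative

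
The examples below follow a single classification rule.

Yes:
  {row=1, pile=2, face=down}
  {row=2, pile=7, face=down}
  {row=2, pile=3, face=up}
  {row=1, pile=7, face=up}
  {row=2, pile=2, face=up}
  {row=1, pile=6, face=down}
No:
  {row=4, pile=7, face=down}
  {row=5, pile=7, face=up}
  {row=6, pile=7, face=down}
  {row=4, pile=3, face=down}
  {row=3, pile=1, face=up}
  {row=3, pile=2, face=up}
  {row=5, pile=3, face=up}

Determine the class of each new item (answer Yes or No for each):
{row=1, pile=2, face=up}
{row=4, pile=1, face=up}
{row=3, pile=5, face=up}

Yes, No, No

Every 'Yes' example satisfies: row ≤ 2. None of the 'No' examples do.
{row=1, pile=2, face=up} → row = 1 → Yes. {row=4, pile=1, face=up} → row = 4 → No. {row=3, pile=5, face=up} → row = 3 → No.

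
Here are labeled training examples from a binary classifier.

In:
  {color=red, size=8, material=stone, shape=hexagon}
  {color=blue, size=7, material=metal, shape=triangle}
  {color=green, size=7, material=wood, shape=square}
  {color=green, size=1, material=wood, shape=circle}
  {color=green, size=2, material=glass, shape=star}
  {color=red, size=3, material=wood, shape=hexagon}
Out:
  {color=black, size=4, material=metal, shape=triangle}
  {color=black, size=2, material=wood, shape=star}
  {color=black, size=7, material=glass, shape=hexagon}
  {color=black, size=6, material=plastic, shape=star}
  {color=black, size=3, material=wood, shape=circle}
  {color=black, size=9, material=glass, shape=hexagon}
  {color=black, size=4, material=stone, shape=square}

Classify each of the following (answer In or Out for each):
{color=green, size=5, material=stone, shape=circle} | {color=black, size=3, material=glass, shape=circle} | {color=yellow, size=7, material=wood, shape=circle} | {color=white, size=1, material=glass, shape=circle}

In, Out, In, In

The simplest hypothesis consistent with all the labels is: color is not black.
{color=green, size=5, material=stone, shape=circle}: color is green, checks out → In. {color=black, size=3, material=glass, shape=circle}: color is black, doesn't match → Out. {color=yellow, size=7, material=wood, shape=circle}: color is yellow, checks out → In. {color=white, size=1, material=glass, shape=circle}: color is white, checks out → In.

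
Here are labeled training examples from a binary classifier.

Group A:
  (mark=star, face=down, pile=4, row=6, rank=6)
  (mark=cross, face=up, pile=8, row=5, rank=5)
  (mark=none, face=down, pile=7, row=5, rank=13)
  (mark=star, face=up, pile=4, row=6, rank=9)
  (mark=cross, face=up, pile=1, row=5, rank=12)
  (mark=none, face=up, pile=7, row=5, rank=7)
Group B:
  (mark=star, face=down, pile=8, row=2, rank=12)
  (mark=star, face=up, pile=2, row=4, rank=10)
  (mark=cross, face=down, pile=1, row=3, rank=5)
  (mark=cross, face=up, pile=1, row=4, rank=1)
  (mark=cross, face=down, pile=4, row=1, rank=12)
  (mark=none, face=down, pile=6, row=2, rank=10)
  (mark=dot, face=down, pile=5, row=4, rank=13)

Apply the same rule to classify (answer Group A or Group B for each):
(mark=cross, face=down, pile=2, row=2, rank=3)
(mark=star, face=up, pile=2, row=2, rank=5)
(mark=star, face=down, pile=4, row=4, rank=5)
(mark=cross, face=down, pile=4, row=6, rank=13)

The pattern is that an item is 'Group A' exactly when: row ≥ 5.
(mark=cross, face=down, pile=2, row=2, rank=3) → row = 2 → Group B.
(mark=star, face=up, pile=2, row=2, rank=5) → row = 2 → Group B.
(mark=star, face=down, pile=4, row=4, rank=5) → row = 4 → Group B.
(mark=cross, face=down, pile=4, row=6, rank=13) → row = 6 → Group A.

Group B, Group B, Group B, Group A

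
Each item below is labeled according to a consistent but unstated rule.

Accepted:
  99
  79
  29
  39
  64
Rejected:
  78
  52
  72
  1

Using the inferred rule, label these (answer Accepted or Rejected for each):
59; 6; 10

Accepted, Rejected, Rejected

The pattern is that an item is 'Accepted' exactly when: ≡ 4 (mod 5).
59: 59 mod 5 = 4, matches → Accepted.
6: 6 mod 5 = 1, does not fit → Rejected.
10: 10 mod 5 = 0, does not fit → Rejected.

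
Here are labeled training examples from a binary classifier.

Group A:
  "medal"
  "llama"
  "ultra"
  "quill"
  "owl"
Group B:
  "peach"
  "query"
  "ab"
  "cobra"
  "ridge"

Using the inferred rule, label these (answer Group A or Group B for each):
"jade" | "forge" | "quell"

Every 'Group A' example satisfies: contains 'l'. None of the 'Group B' examples do.
"jade": no 'l' — lacks this property, so Group B.
"forge": no 'l' — lacks this property, so Group B.
"quell": has 'l' — fits, so Group A.

Group B, Group B, Group A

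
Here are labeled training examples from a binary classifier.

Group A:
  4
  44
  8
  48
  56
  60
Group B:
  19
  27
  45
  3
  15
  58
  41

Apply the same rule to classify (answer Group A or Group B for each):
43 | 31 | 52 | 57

All 'Group A' examples share one property — multiple of 4 — and every 'Group B' example lacks it.
Group B: 43, since 43 = 4·10 + 3. Group B: 31, since 31 = 4·7 + 3. Group A: 52, since 52 = 4·13. Group B: 57, since 57 = 4·14 + 1.

Group B, Group B, Group A, Group B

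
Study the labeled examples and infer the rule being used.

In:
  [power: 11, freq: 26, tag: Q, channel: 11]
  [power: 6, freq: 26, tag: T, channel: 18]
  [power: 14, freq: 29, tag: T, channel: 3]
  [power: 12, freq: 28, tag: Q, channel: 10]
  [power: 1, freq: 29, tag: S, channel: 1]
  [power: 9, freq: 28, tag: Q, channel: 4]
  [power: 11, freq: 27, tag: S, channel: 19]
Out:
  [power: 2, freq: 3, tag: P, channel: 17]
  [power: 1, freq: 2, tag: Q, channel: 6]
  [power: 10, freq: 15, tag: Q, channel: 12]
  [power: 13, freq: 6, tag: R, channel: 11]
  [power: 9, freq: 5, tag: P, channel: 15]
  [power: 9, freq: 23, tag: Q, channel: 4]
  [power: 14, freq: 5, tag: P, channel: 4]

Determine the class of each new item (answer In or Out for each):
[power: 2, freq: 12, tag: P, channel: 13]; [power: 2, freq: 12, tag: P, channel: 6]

The classifier is using: freq ≥ 26.
[power: 2, freq: 12, tag: P, channel: 13]: freq = 12, doesn't qualify → Out. [power: 2, freq: 12, tag: P, channel: 6]: freq = 12, doesn't qualify → Out.

Out, Out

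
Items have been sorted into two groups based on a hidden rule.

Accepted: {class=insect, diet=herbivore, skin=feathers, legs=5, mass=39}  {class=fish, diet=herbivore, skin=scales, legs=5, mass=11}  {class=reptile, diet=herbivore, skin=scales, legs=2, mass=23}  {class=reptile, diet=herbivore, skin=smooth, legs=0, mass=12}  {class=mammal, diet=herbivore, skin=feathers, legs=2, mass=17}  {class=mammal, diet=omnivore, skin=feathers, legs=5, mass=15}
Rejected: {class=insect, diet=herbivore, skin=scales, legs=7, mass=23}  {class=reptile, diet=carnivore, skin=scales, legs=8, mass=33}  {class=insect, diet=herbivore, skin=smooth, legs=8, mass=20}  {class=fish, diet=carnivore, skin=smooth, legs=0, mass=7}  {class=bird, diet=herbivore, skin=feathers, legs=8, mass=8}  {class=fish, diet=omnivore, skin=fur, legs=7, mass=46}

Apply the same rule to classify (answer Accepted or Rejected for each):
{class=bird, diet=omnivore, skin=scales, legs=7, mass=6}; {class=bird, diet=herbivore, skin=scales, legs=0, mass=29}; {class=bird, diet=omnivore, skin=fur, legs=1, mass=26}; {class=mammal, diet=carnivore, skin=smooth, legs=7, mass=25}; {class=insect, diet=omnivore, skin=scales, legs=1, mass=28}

The distinguishing property — legs ≤ 5 AND mass ≥ 8 — holds for all the 'Accepted' cases and none of the 'Rejected' cases.
Rejected: {class=bird, diet=omnivore, skin=scales, legs=7, mass=6}, since legs = 7, mass = 6. Accepted: {class=bird, diet=herbivore, skin=scales, legs=0, mass=29}, since legs = 0, mass = 29. Accepted: {class=bird, diet=omnivore, skin=fur, legs=1, mass=26}, since legs = 1, mass = 26. Rejected: {class=mammal, diet=carnivore, skin=smooth, legs=7, mass=25}, since legs = 7, mass = 25. Accepted: {class=insect, diet=omnivore, skin=scales, legs=1, mass=28}, since legs = 1, mass = 28.

Rejected, Accepted, Accepted, Rejected, Accepted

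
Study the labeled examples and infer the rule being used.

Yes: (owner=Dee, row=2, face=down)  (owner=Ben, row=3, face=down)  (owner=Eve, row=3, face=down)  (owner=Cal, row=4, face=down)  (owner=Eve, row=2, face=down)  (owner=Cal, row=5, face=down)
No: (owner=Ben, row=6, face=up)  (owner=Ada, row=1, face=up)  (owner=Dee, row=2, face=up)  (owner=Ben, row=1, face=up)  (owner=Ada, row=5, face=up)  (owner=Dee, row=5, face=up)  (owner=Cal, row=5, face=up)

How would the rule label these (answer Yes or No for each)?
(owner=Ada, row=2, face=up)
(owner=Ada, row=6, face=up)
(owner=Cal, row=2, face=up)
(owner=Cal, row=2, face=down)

Rule: face is down. This holds for each 'Yes' example and fails for each 'No' one.

No, No, No, Yes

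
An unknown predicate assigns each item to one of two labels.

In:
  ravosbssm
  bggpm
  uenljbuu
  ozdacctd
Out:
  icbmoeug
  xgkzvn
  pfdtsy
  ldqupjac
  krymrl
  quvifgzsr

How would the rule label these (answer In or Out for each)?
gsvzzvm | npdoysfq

The simplest hypothesis consistent with all the labels is: has a double letter.
gsvzzvm: 'zz' doubled — fits, so In. npdoysfq: no doubled letter — does not pass, so Out.

In, Out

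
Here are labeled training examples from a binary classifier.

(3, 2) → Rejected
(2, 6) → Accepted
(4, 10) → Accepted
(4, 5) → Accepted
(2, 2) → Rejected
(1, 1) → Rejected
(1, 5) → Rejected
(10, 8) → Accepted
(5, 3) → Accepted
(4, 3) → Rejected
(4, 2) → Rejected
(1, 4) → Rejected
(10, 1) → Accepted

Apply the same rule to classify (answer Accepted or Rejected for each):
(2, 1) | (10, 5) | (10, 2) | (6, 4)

Rejected, Accepted, Accepted, Accepted

'Accepted' ⟺ sum ≥ 8.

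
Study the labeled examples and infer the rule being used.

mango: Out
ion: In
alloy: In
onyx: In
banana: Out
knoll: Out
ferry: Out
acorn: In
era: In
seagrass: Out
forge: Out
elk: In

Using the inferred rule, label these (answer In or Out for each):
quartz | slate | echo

The rule appears to be: starts with a vowel.
quartz — starts with 'q', hence Out. slate — starts with 's', hence Out. echo — starts with 'e', hence In.

Out, Out, In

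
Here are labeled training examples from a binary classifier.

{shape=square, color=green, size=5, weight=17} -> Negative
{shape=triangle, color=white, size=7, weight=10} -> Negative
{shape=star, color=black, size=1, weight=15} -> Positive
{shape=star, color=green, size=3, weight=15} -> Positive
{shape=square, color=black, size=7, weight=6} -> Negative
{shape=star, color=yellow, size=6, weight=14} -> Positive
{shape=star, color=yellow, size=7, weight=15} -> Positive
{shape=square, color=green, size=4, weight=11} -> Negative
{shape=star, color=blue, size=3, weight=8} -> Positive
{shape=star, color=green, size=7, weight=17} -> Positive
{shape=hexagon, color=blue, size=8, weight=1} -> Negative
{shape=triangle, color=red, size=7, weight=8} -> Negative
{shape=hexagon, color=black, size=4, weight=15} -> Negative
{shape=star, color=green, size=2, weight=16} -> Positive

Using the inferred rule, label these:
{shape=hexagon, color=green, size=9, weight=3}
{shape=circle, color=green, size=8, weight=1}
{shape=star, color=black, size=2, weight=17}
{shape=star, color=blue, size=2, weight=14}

Negative, Negative, Positive, Positive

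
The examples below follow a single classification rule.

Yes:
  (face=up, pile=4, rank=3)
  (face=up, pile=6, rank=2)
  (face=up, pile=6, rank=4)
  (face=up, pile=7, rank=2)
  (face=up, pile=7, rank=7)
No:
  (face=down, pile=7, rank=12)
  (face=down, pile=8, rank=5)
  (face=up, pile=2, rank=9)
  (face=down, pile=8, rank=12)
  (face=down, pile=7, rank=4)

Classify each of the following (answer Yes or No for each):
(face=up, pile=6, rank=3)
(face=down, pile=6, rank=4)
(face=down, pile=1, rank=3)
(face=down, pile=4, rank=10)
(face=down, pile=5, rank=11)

Yes, No, No, No, No

The common property of the 'Yes' items is: face is up AND pile ≥ 4. No 'No' item has it.
(face=up, pile=6, rank=3) → face is up, pile = 6 → Yes. (face=down, pile=6, rank=4) → face is down, pile = 6 → No. (face=down, pile=1, rank=3) → face is down, pile = 1 → No. (face=down, pile=4, rank=10) → face is down, pile = 4 → No. (face=down, pile=5, rank=11) → face is down, pile = 5 → No.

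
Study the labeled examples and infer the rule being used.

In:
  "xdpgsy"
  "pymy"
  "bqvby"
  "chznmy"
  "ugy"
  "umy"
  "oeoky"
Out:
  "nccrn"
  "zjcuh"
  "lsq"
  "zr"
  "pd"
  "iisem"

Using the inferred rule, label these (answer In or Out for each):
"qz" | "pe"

Out, Out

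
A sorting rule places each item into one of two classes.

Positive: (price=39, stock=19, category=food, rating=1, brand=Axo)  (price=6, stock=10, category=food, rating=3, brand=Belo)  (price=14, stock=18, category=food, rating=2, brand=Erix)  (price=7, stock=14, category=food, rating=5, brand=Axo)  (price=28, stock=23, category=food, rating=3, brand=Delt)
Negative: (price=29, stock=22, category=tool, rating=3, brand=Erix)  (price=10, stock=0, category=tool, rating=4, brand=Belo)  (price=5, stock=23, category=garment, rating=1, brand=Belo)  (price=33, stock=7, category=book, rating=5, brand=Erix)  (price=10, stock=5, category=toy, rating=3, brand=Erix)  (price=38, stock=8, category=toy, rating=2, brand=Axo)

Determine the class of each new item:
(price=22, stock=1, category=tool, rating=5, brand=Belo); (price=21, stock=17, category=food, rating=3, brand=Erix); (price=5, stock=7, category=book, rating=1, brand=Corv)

The pattern is that an item is 'Positive' exactly when: category is food.
(price=22, stock=1, category=tool, rating=5, brand=Belo) — category is tool, hence Negative. (price=21, stock=17, category=food, rating=3, brand=Erix) — category is food, hence Positive. (price=5, stock=7, category=book, rating=1, brand=Corv) — category is book, hence Negative.

Negative, Positive, Negative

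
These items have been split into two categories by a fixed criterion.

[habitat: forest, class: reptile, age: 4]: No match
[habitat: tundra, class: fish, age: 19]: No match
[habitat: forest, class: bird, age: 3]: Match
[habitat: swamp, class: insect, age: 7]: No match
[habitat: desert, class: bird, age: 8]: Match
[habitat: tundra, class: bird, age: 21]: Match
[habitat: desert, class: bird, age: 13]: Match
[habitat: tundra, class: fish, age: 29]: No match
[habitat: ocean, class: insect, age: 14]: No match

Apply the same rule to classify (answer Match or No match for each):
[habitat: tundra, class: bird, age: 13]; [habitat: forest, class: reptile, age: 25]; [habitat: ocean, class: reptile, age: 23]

The classifier is using: class is bird.
[habitat: tundra, class: bird, age: 13]: class is bird — qualifies, so Match.
[habitat: forest, class: reptile, age: 25]: class is reptile — doesn't match, so No match.
[habitat: ocean, class: reptile, age: 23]: class is reptile — doesn't match, so No match.

Match, No match, No match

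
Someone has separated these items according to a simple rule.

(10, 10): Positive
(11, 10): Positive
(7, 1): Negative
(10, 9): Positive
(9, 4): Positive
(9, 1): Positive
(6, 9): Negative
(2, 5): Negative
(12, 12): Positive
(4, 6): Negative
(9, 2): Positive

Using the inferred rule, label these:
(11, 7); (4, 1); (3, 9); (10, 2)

The distinguishing property — first ≥ 9 — holds for all the 'Positive' cases and none of the 'Negative' cases.
Positive: (11, 7), since first 11.
Negative: (4, 1), since first 4.
Negative: (3, 9), since first 3.
Positive: (10, 2), since first 10.

Positive, Negative, Negative, Positive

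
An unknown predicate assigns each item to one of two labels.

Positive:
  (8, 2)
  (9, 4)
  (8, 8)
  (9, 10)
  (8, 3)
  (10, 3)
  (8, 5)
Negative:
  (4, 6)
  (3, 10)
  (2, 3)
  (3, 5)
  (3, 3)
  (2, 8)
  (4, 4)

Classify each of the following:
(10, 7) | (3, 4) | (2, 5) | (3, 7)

The pattern is that an item is 'Positive' exactly when: first ≥ 5.

Positive, Negative, Negative, Negative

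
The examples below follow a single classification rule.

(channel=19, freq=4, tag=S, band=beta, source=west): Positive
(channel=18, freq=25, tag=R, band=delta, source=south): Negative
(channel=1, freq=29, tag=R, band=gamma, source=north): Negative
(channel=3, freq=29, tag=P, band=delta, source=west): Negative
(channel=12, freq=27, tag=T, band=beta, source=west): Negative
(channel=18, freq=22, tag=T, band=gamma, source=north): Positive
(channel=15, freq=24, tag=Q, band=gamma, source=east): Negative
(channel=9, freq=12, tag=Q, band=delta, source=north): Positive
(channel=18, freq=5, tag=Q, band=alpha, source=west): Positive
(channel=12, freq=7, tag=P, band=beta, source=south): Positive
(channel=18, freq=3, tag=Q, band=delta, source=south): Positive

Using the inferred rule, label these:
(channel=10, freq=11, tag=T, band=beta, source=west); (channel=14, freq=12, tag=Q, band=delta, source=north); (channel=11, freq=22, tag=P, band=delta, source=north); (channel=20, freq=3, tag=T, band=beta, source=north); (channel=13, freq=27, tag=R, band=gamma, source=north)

Positive, Positive, Positive, Positive, Negative

A rule that fits every label: freq ≤ 22 — true of each 'Positive' example, false of each 'Negative' one.
(channel=10, freq=11, tag=T, band=beta, source=west): Positive (freq = 11).
(channel=14, freq=12, tag=Q, band=delta, source=north): Positive (freq = 12).
(channel=11, freq=22, tag=P, band=delta, source=north): Positive (freq = 22).
(channel=20, freq=3, tag=T, band=beta, source=north): Positive (freq = 3).
(channel=13, freq=27, tag=R, band=gamma, source=north): Negative (freq = 27).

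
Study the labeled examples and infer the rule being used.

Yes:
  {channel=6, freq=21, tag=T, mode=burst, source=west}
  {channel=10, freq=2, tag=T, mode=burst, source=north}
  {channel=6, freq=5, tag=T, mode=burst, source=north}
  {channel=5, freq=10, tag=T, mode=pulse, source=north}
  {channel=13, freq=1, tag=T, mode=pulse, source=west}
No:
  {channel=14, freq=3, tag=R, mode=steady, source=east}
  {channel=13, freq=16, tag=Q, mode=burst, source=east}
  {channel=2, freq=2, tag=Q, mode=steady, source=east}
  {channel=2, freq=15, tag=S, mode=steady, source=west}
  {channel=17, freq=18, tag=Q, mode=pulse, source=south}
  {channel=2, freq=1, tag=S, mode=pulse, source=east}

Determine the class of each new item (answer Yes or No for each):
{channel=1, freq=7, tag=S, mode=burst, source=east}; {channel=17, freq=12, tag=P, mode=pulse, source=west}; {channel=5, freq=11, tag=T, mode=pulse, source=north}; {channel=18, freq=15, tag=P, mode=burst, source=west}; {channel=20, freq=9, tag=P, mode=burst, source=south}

No, No, Yes, No, No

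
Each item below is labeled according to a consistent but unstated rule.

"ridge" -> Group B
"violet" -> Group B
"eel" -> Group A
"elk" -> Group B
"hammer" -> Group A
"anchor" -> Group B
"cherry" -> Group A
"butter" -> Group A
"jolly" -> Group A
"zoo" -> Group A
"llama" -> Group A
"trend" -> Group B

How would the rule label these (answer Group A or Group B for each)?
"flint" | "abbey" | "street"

Group B, Group A, Group A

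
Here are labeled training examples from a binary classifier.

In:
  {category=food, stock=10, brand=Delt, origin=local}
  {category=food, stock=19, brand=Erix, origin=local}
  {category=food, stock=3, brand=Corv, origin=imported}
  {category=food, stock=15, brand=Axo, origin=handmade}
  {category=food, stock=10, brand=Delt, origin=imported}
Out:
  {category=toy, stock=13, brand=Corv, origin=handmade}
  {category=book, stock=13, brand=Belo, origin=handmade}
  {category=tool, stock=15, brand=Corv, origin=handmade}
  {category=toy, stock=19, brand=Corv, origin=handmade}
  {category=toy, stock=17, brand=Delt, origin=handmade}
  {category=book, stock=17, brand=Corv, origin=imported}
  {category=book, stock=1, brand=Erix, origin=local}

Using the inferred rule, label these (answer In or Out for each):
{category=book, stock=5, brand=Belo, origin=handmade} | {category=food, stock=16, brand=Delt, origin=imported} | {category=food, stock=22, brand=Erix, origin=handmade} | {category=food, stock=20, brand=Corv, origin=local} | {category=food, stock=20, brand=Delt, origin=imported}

Rule: category is food. This holds for each 'In' example and fails for each 'Out' one.
{category=book, stock=5, brand=Belo, origin=handmade} — category is book, hence Out. {category=food, stock=16, brand=Delt, origin=imported} — category is food, hence In. {category=food, stock=22, brand=Erix, origin=handmade} — category is food, hence In. {category=food, stock=20, brand=Corv, origin=local} — category is food, hence In. {category=food, stock=20, brand=Delt, origin=imported} — category is food, hence In.

Out, In, In, In, In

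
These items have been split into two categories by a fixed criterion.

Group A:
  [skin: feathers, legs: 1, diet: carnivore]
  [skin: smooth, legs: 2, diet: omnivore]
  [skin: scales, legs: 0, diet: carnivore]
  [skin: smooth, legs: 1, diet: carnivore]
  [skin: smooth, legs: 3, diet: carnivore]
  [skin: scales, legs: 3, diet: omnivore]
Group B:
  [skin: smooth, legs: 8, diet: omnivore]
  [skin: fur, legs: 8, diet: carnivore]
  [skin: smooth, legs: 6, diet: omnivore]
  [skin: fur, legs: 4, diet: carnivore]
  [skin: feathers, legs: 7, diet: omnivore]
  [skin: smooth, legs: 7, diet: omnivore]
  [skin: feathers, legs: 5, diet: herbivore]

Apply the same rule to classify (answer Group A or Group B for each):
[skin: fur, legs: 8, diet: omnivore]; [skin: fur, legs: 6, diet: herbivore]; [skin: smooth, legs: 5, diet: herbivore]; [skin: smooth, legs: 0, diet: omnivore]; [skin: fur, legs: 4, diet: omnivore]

Group B, Group B, Group B, Group A, Group B

Rule: legs ≤ 3. This holds for each 'Group A' example and fails for each 'Group B' one.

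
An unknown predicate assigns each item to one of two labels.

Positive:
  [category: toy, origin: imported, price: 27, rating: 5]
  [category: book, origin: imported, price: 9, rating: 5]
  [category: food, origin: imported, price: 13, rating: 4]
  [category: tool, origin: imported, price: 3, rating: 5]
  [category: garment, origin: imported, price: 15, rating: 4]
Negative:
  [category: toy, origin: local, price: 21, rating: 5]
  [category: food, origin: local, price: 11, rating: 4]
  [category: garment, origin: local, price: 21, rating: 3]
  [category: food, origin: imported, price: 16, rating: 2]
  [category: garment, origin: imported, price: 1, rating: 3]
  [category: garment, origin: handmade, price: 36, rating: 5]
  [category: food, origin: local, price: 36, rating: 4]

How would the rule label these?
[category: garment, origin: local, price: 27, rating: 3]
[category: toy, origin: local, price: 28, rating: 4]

Negative, Negative

The common property of the 'Positive' items is: origin is imported AND rating ≥ 4. No 'Negative' item has it.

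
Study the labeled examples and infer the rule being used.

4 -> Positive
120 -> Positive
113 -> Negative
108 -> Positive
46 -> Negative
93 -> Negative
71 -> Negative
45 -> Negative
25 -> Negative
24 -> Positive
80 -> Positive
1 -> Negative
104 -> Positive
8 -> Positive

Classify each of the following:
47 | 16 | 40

Negative, Positive, Positive

The pattern is that an item is 'Positive' exactly when: multiple of 4.
47 → 47 = 4·11 + 3 → Negative. 16 → 16 = 4·4 → Positive. 40 → 40 = 4·10 → Positive.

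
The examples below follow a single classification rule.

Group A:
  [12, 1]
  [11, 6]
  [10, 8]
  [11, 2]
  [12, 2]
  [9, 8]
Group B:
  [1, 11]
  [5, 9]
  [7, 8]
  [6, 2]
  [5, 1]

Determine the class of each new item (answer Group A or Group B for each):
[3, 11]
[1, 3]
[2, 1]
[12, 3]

The rule appears to be: first ≥ 8.
[3, 11] — first 3, hence Group B. [1, 3] — first 1, hence Group B. [2, 1] — first 2, hence Group B. [12, 3] — first 12, hence Group A.

Group B, Group B, Group B, Group A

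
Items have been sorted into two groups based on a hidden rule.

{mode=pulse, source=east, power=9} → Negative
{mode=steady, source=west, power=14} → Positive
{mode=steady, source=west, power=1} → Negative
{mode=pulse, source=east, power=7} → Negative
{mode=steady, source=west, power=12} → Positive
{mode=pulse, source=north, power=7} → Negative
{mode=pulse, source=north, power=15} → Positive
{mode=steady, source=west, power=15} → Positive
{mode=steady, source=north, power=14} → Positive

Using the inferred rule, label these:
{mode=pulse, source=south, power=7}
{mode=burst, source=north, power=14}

Negative, Positive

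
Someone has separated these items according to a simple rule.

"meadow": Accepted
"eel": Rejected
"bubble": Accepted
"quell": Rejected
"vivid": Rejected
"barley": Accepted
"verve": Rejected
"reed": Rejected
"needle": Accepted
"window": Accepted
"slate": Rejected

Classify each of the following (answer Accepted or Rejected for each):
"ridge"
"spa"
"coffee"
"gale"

Rejected, Rejected, Accepted, Rejected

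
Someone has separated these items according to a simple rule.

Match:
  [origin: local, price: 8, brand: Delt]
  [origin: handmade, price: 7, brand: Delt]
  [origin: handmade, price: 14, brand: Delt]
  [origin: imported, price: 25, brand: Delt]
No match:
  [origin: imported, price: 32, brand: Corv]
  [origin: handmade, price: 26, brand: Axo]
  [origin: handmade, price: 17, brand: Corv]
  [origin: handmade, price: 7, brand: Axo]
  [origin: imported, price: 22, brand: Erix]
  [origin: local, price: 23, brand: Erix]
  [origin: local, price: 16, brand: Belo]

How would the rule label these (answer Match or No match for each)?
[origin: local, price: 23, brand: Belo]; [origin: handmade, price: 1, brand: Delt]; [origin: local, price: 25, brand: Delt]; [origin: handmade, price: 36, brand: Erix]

No match, Match, Match, No match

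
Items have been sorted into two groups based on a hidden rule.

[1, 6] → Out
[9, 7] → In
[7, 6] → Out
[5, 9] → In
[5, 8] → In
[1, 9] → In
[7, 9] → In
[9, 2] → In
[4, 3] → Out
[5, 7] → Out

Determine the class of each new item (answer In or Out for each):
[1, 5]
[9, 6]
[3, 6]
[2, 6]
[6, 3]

'In' ⟺ max ≥ 8.
Out: [1, 5], since max 5. In: [9, 6], since max 9. Out: [3, 6], since max 6. Out: [2, 6], since max 6. Out: [6, 3], since max 6.

Out, In, Out, Out, Out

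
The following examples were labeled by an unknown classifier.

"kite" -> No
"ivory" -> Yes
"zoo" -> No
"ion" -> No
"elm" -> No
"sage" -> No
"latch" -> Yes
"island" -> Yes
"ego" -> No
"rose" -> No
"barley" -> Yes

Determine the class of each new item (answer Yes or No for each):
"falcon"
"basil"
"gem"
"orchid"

Yes, Yes, No, Yes

The rule appears to be: length ≥ 5.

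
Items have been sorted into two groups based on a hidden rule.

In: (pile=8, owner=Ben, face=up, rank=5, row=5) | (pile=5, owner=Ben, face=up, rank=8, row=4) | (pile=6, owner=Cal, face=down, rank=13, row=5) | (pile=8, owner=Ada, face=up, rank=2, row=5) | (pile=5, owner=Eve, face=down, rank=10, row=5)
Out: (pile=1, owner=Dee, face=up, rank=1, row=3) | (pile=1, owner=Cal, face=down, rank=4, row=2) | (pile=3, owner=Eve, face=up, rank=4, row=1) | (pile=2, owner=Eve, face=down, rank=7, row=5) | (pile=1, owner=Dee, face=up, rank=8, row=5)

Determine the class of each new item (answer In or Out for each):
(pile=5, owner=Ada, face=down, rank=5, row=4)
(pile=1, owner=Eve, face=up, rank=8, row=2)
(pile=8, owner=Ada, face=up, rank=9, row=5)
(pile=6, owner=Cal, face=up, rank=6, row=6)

In, Out, In, In

The pattern is that an item is 'In' exactly when: pile ≥ 5.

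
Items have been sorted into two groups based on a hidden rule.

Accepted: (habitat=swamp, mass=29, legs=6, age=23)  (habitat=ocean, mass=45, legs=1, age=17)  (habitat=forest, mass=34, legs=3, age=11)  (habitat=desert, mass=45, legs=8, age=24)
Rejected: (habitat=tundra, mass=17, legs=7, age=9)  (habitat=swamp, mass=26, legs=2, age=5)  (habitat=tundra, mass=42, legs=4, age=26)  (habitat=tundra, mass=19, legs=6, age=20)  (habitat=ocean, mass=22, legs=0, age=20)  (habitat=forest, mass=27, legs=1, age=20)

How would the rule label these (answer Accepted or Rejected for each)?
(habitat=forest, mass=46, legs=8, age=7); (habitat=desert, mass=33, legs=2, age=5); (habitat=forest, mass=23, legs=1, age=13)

Accepted, Accepted, Rejected

The rule appears to be: age ≤ 24 AND mass ≥ 29.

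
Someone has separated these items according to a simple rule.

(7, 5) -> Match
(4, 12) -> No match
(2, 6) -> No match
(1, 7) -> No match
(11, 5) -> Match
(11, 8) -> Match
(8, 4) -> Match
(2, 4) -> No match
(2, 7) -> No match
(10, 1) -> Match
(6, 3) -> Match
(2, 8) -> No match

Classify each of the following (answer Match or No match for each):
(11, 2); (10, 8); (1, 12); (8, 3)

The pattern is that an item is 'Match' exactly when: first > second.
(11, 2): 11 > 2, satisfies this → Match. (10, 8): 10 > 8, satisfies this → Match. (1, 12): 1 < 12, does not pass → No match. (8, 3): 8 > 3, satisfies this → Match.

Match, Match, No match, Match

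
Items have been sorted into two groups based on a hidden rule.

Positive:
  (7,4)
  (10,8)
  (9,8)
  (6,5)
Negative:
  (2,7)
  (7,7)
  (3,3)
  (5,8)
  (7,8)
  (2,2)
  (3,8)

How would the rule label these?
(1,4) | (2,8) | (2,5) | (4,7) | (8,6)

Negative, Negative, Negative, Negative, Positive

Checking candidate rules against both groups, what survives is: first > second.
(1,4): Negative (1 < 4). (2,8): Negative (2 < 8). (2,5): Negative (2 < 5). (4,7): Negative (4 < 7). (8,6): Positive (8 > 6).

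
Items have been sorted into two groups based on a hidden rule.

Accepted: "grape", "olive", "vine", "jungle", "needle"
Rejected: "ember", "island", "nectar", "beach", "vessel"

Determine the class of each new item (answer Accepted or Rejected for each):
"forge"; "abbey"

Accepted, Rejected

Rule: ends with 'e'. This holds for each 'Accepted' example and fails for each 'Rejected' one.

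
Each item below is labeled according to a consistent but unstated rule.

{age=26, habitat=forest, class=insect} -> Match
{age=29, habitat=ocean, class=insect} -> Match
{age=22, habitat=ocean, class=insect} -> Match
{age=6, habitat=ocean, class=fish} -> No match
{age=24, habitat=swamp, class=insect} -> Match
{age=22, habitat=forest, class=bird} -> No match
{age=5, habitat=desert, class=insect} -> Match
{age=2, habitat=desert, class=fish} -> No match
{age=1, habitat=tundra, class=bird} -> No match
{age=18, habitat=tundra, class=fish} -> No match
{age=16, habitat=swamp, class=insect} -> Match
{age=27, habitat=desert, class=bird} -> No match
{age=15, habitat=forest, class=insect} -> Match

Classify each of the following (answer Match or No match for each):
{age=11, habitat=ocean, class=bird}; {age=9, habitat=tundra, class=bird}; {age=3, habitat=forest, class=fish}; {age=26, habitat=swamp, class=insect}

Comparing the two groups points to one rule — class is insect.

No match, No match, No match, Match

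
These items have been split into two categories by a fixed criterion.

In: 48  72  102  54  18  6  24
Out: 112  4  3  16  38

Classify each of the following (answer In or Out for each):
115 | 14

Out, Out

Checking candidate rules against both groups, what survives is: multiple of 6.
115: 115 = 6·19 + 1, doesn't match → Out. 14: 14 = 6·2 + 2, doesn't match → Out.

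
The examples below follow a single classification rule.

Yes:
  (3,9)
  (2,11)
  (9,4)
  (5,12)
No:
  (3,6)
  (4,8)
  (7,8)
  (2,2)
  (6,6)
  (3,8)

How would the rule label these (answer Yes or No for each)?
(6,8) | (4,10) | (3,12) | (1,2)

No, Yes, Yes, No

The classifier is using: max ≥ 9.
(6,8): max 8, does not satisfy this → No.
(4,10): max 10, satisfies this → Yes.
(3,12): max 12, satisfies this → Yes.
(1,2): max 2, does not satisfy this → No.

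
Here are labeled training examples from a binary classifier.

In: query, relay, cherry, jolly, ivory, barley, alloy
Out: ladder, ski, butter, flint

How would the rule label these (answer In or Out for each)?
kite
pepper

One predicate separates the groups cleanly: contains 'y'.
kite: no 'y' — does not fit, so Out. pepper: no 'y' — does not fit, so Out.

Out, Out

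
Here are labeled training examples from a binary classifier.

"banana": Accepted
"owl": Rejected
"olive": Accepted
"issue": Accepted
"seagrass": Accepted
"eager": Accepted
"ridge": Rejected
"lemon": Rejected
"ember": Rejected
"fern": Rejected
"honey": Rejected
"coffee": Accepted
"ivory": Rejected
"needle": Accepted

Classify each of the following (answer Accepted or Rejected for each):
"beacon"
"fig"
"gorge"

'Accepted' ⟺ has ≥ 3 vowels.
Accepted: "beacon", since 3 vowels. Rejected: "fig", since 1 vowel. Rejected: "gorge", since 2 vowels.

Accepted, Rejected, Rejected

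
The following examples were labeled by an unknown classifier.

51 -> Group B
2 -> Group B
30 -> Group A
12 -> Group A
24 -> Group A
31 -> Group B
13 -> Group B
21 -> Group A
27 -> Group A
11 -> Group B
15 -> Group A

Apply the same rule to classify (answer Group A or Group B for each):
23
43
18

The common property of the 'Group A' items is: multiple of 3 AND at most 30. No 'Group B' item has it.
23: 23 = 3·7 + 2, 23 ≤ 30 — does not fit, so Group B.
43: 43 = 3·14 + 1, 43 > 30 — does not fit, so Group B.
18: 18 = 3·6, 18 ≤ 30 — matches, so Group A.

Group B, Group B, Group A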